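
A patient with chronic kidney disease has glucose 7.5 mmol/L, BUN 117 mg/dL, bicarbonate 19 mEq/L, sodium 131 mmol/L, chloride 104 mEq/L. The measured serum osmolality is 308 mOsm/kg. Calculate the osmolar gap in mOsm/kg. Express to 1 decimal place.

-3.3 mOsm/kg

Calculated osmolality = 2·Na + glucose + BUN/2.8
= 2·131 + 7.5 + 117/2.8
= 262 + 7.50 + 41.79
= 311.29 mOsm/kg ≈ 311.3 mOsm/kg
Osmolar gap = measured − calculated = 308 − 311.3 = -3.3 mOsm/kg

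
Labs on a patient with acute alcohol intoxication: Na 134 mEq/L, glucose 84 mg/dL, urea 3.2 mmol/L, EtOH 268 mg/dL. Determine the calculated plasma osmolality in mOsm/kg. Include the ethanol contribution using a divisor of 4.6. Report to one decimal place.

Calculated osmolality = 2·Na + glucose/18 + urea + ethanol/4.6
= 2·134 + 84/18 + 3.2 + 268/4.6
= 268 + 4.67 + 3.20 + 58.26
= 334.13 mOsm/kg

334.1 mOsm/kg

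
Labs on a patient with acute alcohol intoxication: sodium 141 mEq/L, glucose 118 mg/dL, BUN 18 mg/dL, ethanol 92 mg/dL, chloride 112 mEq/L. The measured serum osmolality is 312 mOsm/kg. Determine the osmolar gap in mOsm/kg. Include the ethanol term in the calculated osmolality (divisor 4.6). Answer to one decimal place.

-3.0 mOsm/kg

Calculated osmolality = 2·Na + glucose/18 + BUN/2.8 + ethanol/4.6
= 2·141 + 118/18 + 18/2.8 + 92/4.6
= 282 + 6.56 + 6.43 + 20
= 314.99 mOsm/kg ≈ 315.0 mOsm/kg
Osmolar gap = measured − calculated = 312 − 315.0 = -3.0 mOsm/kg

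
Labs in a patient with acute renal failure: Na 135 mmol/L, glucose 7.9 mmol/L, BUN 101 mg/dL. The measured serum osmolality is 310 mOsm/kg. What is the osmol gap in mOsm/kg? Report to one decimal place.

-4.0 mOsm/kg

Calculated osmolality = 2·Na + glucose + BUN/2.8
= 2·135 + 7.9 + 101/2.8
= 270 + 7.90 + 36.07
= 313.97 mOsm/kg ≈ 314.0 mOsm/kg
Osmolar gap = measured − calculated = 310 − 314.0 = -4.0 mOsm/kg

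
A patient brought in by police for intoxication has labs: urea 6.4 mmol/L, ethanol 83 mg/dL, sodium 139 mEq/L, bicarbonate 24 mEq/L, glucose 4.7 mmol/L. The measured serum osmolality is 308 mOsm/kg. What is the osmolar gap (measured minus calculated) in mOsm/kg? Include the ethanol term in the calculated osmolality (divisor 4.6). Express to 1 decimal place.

Calculated osmolality = 2·Na + glucose + urea + ethanol/4.6
= 2·139 + 4.7 + 6.4 + 83/4.6
= 278 + 4.70 + 6.40 + 18.04
= 307.14 mOsm/kg ≈ 307.1 mOsm/kg
Osmolar gap = measured − calculated = 308 − 307.1 = 0.9 mOsm/kg

0.9 mOsm/kg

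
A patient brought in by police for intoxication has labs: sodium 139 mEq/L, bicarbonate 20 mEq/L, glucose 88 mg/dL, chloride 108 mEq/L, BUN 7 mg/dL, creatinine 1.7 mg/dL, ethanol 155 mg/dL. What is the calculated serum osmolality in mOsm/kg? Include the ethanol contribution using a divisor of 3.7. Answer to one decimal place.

327.3 mOsm/kg

Calculated osmolality = 2·Na + glucose/18 + BUN/2.8 + ethanol/3.7
= 2·139 + 88/18 + 7/2.8 + 155/3.7
= 278 + 4.89 + 2.50 + 41.89
= 327.28 mOsm/kg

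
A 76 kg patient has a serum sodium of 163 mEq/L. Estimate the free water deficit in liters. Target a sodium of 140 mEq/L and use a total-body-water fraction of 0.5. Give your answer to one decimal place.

6.2 L

TBW = 0.5 · 76 = 38 L
Free water deficit = TBW · (Na/140 − 1)
= 38 · (163/140 − 1)
= 38 · 0.1643
= 6.24 L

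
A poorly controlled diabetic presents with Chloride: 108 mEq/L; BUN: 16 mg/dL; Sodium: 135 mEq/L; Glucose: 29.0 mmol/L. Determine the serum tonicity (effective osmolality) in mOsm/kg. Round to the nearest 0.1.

299.0 mOsm/kg

Effective osmolality excludes urea (freely permeant across cell membranes):
2·Na + glucose
= 2·135 + 29
= 270 + 29
= 299 mOsm/kg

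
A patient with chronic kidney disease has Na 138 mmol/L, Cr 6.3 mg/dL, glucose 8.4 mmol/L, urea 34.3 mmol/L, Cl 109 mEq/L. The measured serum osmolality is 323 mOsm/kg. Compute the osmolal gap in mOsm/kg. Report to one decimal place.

Calculated osmolality = 2·Na + glucose + urea
= 2·138 + 8.4 + 34.3
= 276 + 8.40 + 34.30
= 318.7 mOsm/kg ≈ 318.7 mOsm/kg
Osmolar gap = measured − calculated = 323 − 318.7 = 4.3 mOsm/kg

4.3 mOsm/kg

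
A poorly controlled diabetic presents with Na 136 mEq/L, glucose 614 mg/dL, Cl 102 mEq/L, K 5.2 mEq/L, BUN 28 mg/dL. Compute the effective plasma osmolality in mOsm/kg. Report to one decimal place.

Effective osmolality excludes urea (freely permeant across cell membranes):
2·Na + glucose/18
= 2·136 + 614/18
= 272 + 34.11
= 306.11 mOsm/kg

306.1 mOsm/kg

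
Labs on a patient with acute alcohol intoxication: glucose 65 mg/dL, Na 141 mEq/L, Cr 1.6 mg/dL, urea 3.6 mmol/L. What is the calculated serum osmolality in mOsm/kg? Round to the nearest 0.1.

Calculated osmolality = 2·Na + glucose/18 + urea
= 2·141 + 65/18 + 3.6
= 282 + 3.61 + 3.60
= 289.21 mOsm/kg

289.2 mOsm/kg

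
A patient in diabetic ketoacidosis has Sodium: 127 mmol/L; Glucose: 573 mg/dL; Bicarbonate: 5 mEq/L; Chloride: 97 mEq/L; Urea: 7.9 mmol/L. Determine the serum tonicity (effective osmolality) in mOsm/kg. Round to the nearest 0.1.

Effective osmolality excludes urea (freely permeant across cell membranes):
2·Na + glucose/18
= 2·127 + 573/18
= 254 + 31.83
= 285.83 mOsm/kg

285.8 mOsm/kg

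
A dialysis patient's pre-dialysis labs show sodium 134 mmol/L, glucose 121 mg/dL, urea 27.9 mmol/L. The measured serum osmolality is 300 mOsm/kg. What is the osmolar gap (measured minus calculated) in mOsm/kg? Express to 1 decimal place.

-2.6 mOsm/kg

Calculated osmolality = 2·Na + glucose/18 + urea
= 2·134 + 121/18 + 27.9
= 268 + 6.72 + 27.90
= 302.62 mOsm/kg ≈ 302.6 mOsm/kg
Osmolar gap = measured − calculated = 300 − 302.6 = -2.6 mOsm/kg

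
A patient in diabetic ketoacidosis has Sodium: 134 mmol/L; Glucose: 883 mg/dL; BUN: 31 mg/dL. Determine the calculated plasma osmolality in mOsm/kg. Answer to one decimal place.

Calculated osmolality = 2·Na + glucose/18 + BUN/2.8
= 2·134 + 883/18 + 31/2.8
= 268 + 49.06 + 11.07
= 328.13 mOsm/kg

328.1 mOsm/kg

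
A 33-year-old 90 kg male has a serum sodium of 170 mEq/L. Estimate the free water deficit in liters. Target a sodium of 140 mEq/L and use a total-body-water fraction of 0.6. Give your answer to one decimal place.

11.6 L

TBW = 0.6 · 90 = 54 L
Free water deficit = TBW · (Na/140 − 1)
= 54 · (170/140 − 1)
= 54 · 0.2143
= 11.57 L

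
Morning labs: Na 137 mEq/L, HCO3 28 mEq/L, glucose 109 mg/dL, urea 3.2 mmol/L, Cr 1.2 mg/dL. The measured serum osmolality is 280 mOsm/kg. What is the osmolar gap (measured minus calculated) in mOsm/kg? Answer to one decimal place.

-3.3 mOsm/kg

Calculated osmolality = 2·Na + glucose/18 + urea
= 2·137 + 109/18 + 3.2
= 274 + 6.06 + 3.20
= 283.26 mOsm/kg ≈ 283.3 mOsm/kg
Osmolar gap = measured − calculated = 280 − 283.3 = -3.3 mOsm/kg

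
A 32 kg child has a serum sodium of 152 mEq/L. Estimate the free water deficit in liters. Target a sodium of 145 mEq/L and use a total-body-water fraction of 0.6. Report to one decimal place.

0.9 L

TBW = 0.6 · 32 = 19.2 L
Free water deficit = TBW · (Na/145 − 1)
= 19.2 · (152/145 − 1)
= 19.2 · 0.0483
= 0.93 L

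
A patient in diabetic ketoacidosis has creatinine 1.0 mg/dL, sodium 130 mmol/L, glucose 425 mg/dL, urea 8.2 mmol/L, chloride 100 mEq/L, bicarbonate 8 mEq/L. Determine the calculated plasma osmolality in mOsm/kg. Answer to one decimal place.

Calculated osmolality = 2·Na + glucose/18 + urea
= 2·130 + 425/18 + 8.2
= 260 + 23.61 + 8.20
= 291.81 mOsm/kg

291.8 mOsm/kg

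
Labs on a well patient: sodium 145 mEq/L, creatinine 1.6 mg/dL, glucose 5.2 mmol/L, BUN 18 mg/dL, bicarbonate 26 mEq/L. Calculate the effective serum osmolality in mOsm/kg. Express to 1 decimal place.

Effective osmolality excludes urea (freely permeant across cell membranes):
2·Na + glucose
= 2·145 + 5.2
= 290 + 5.2
= 295.2 mOsm/kg

295.2 mOsm/kg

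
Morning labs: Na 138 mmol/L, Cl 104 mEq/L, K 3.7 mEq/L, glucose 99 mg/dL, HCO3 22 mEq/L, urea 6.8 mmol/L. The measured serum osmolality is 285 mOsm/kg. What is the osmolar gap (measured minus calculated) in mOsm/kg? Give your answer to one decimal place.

Calculated osmolality = 2·Na + glucose/18 + urea
= 2·138 + 99/18 + 6.8
= 276 + 5.50 + 6.80
= 288.3 mOsm/kg ≈ 288.3 mOsm/kg
Osmolar gap = measured − calculated = 285 − 288.3 = -3.3 mOsm/kg

-3.3 mOsm/kg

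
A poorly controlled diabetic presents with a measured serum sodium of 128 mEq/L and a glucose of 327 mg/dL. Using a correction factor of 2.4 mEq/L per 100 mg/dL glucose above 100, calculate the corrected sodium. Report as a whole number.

Corrected Na = measured Na + 2.4 · (glucose − 100)/100
= 128 + 2.4 · (327 − 100)/100
= 128 + 5.4
= 133.4 mEq/L

133 mEq/L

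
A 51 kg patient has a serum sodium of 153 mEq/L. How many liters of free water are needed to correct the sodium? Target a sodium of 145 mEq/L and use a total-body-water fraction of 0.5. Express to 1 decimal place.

1.4 L

TBW = 0.5 · 51 = 25.5 L
Free water deficit = TBW · (Na/145 − 1)
= 25.5 · (153/145 − 1)
= 25.5 · 0.0552
= 1.41 L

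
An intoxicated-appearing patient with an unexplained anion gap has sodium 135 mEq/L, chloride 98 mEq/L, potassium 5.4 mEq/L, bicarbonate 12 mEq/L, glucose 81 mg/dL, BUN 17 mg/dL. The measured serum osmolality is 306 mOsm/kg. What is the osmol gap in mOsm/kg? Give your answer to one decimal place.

Calculated osmolality = 2·Na + glucose/18 + BUN/2.8
= 2·135 + 81/18 + 17/2.8
= 270 + 4.50 + 6.07
= 280.57 mOsm/kg ≈ 280.6 mOsm/kg
Osmolar gap = measured − calculated = 306 − 280.6 = 25.4 mOsm/kg

25.4 mOsm/kg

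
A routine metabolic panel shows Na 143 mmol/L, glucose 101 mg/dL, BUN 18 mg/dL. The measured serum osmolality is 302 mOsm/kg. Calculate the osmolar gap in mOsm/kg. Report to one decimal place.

4.0 mOsm/kg

Calculated osmolality = 2·Na + glucose/18 + BUN/2.8
= 2·143 + 101/18 + 18/2.8
= 286 + 5.61 + 6.43
= 298.04 mOsm/kg ≈ 298.0 mOsm/kg
Osmolar gap = measured − calculated = 302 − 298.0 = 4.0 mOsm/kg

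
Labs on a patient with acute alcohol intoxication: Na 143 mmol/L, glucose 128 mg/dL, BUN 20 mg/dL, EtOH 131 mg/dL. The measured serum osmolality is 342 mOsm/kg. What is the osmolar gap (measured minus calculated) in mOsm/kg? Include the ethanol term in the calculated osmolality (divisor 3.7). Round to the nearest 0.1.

Calculated osmolality = 2·Na + glucose/18 + BUN/2.8 + ethanol/3.7
= 2·143 + 128/18 + 20/2.8 + 131/3.7
= 286 + 7.11 + 7.14 + 35.41
= 335.66 mOsm/kg ≈ 335.7 mOsm/kg
Osmolar gap = measured − calculated = 342 − 335.7 = 6.3 mOsm/kg

6.3 mOsm/kg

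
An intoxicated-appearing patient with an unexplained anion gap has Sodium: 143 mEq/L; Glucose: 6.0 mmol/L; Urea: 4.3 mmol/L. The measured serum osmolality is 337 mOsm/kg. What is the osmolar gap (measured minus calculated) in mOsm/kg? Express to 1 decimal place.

40.7 mOsm/kg

Calculated osmolality = 2·Na + glucose + urea
= 2·143 + 6 + 4.3
= 286 + 6 + 4.30
= 296.3 mOsm/kg ≈ 296.3 mOsm/kg
Osmolar gap = measured − calculated = 337 − 296.3 = 40.7 mOsm/kg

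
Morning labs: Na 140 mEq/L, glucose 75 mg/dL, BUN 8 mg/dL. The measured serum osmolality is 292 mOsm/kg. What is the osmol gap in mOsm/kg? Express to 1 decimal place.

5.0 mOsm/kg

Calculated osmolality = 2·Na + glucose/18 + BUN/2.8
= 2·140 + 75/18 + 8/2.8
= 280 + 4.17 + 2.86
= 287.03 mOsm/kg ≈ 287.0 mOsm/kg
Osmolar gap = measured − calculated = 292 − 287.0 = 5.0 mOsm/kg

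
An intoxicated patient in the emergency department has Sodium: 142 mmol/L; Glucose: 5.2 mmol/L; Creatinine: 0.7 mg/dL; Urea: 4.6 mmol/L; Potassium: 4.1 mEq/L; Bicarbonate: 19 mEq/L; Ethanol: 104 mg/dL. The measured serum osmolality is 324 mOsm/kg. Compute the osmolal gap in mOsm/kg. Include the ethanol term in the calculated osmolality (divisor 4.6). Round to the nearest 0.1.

Calculated osmolality = 2·Na + glucose + urea + ethanol/4.6
= 2·142 + 5.2 + 4.6 + 104/4.6
= 284 + 5.20 + 4.60 + 22.61
= 316.41 mOsm/kg ≈ 316.4 mOsm/kg
Osmolar gap = measured − calculated = 324 − 316.4 = 7.6 mOsm/kg

7.6 mOsm/kg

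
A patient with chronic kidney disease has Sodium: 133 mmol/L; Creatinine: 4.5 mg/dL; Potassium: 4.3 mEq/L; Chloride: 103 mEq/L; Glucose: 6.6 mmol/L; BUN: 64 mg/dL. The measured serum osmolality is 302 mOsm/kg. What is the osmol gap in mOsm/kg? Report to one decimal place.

6.5 mOsm/kg

Calculated osmolality = 2·Na + glucose + BUN/2.8
= 2·133 + 6.6 + 64/2.8
= 266 + 6.60 + 22.86
= 295.46 mOsm/kg ≈ 295.5 mOsm/kg
Osmolar gap = measured − calculated = 302 − 295.5 = 6.5 mOsm/kg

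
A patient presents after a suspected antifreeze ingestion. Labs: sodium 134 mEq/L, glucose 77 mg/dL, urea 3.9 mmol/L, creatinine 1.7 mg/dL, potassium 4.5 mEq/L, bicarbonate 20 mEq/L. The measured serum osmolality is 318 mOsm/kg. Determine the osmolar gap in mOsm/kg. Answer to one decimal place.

41.8 mOsm/kg

Calculated osmolality = 2·Na + glucose/18 + urea
= 2·134 + 77/18 + 3.9
= 268 + 4.28 + 3.90
= 276.18 mOsm/kg ≈ 276.2 mOsm/kg
Osmolar gap = measured − calculated = 318 − 276.2 = 41.8 mOsm/kg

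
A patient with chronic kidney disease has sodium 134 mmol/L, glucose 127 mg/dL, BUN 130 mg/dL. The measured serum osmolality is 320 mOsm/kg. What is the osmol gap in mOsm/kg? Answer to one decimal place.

-1.5 mOsm/kg

Calculated osmolality = 2·Na + glucose/18 + BUN/2.8
= 2·134 + 127/18 + 130/2.8
= 268 + 7.06 + 46.43
= 321.49 mOsm/kg ≈ 321.5 mOsm/kg
Osmolar gap = measured − calculated = 320 − 321.5 = -1.5 mOsm/kg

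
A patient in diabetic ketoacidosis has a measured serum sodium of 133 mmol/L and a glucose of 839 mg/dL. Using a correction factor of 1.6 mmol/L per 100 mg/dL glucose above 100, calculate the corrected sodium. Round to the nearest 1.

Corrected Na = measured Na + 1.6 · (glucose − 100)/100
= 133 + 1.6 · (839 − 100)/100
= 133 + 11.8
= 144.8 mmol/L

145 mmol/L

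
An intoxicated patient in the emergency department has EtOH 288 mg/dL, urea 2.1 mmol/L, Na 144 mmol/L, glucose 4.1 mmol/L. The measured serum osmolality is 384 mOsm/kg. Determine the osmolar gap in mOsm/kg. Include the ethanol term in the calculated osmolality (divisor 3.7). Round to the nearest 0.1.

12.0 mOsm/kg

Calculated osmolality = 2·Na + glucose + urea + ethanol/3.7
= 2·144 + 4.1 + 2.1 + 288/3.7
= 288 + 4.10 + 2.10 + 77.84
= 372.04 mOsm/kg ≈ 372.0 mOsm/kg
Osmolar gap = measured − calculated = 384 − 372.0 = 12.0 mOsm/kg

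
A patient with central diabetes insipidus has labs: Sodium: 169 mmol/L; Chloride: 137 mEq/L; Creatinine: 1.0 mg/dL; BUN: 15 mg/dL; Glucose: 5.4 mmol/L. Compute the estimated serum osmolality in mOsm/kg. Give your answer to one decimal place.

348.8 mOsm/kg

Calculated osmolality = 2·Na + glucose + BUN/2.8
= 2·169 + 5.4 + 15/2.8
= 338 + 5.40 + 5.36
= 348.76 mOsm/kg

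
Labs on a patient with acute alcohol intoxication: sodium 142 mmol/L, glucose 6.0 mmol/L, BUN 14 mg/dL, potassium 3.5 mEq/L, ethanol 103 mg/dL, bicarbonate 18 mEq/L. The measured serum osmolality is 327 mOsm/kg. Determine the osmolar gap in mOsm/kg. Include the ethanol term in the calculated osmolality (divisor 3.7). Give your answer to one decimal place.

Calculated osmolality = 2·Na + glucose + BUN/2.8 + ethanol/3.7
= 2·142 + 6 + 14/2.8 + 103/3.7
= 284 + 6 + 5 + 27.84
= 322.84 mOsm/kg ≈ 322.8 mOsm/kg
Osmolar gap = measured − calculated = 327 − 322.8 = 4.2 mOsm/kg

4.2 mOsm/kg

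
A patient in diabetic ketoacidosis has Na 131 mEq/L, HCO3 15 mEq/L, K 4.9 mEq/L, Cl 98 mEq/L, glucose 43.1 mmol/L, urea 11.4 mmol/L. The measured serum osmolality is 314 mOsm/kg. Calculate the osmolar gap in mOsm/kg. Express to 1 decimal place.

-2.5 mOsm/kg

Calculated osmolality = 2·Na + glucose + urea
= 2·131 + 43.1 + 11.4
= 262 + 43.10 + 11.40
= 316.5 mOsm/kg ≈ 316.5 mOsm/kg
Osmolar gap = measured − calculated = 314 − 316.5 = -2.5 mOsm/kg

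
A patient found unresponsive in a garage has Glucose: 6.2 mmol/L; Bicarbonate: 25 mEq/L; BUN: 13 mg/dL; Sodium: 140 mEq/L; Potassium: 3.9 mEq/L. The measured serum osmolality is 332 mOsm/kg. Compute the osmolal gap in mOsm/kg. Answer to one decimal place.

Calculated osmolality = 2·Na + glucose + BUN/2.8
= 2·140 + 6.2 + 13/2.8
= 280 + 6.20 + 4.64
= 290.84 mOsm/kg ≈ 290.8 mOsm/kg
Osmolar gap = measured − calculated = 332 − 290.8 = 41.2 mOsm/kg

41.2 mOsm/kg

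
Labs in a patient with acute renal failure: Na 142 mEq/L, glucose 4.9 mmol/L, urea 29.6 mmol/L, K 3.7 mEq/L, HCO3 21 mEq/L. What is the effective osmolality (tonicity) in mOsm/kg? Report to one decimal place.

Effective osmolality excludes urea (freely permeant across cell membranes):
2·Na + glucose
= 2·142 + 4.9
= 284 + 4.9
= 288.9 mOsm/kg

288.9 mOsm/kg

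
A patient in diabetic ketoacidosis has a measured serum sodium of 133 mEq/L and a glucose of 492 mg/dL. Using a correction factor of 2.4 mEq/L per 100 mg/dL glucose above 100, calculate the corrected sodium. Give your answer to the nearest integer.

142 mEq/L

Corrected Na = measured Na + 2.4 · (glucose − 100)/100
= 133 + 2.4 · (492 − 100)/100
= 133 + 9.4
= 142.4 mEq/L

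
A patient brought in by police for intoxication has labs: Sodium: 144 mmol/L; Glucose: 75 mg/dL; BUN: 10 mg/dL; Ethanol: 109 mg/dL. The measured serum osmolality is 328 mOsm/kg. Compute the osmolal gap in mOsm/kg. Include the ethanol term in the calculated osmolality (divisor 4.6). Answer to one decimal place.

Calculated osmolality = 2·Na + glucose/18 + BUN/2.8 + ethanol/4.6
= 2·144 + 75/18 + 10/2.8 + 109/4.6
= 288 + 4.17 + 3.57 + 23.70
= 319.44 mOsm/kg ≈ 319.4 mOsm/kg
Osmolar gap = measured − calculated = 328 − 319.4 = 8.6 mOsm/kg

8.6 mOsm/kg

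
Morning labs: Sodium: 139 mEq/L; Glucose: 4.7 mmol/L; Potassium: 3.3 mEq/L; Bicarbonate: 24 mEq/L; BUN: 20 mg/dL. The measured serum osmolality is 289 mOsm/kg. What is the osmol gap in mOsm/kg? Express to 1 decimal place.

-0.8 mOsm/kg

Calculated osmolality = 2·Na + glucose + BUN/2.8
= 2·139 + 4.7 + 20/2.8
= 278 + 4.70 + 7.14
= 289.84 mOsm/kg ≈ 289.8 mOsm/kg
Osmolar gap = measured − calculated = 289 − 289.8 = -0.8 mOsm/kg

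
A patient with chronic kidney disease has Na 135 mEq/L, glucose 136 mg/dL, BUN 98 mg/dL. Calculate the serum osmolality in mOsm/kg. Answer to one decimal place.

Calculated osmolality = 2·Na + glucose/18 + BUN/2.8
= 2·135 + 136/18 + 98/2.8
= 270 + 7.56 + 35
= 312.56 mOsm/kg

312.6 mOsm/kg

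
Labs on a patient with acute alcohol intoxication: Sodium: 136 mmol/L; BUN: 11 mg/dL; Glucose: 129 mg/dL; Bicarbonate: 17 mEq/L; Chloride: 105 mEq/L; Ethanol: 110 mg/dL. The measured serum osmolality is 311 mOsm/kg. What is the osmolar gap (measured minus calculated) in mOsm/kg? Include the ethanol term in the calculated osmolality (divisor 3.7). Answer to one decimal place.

Calculated osmolality = 2·Na + glucose/18 + BUN/2.8 + ethanol/3.7
= 2·136 + 129/18 + 11/2.8 + 110/3.7
= 272 + 7.17 + 3.93 + 29.73
= 312.83 mOsm/kg ≈ 312.8 mOsm/kg
Osmolar gap = measured − calculated = 311 − 312.8 = -1.8 mOsm/kg

-1.8 mOsm/kg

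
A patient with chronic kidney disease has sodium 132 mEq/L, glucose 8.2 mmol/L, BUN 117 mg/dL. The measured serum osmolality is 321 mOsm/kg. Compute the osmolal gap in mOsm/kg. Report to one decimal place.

7.0 mOsm/kg

Calculated osmolality = 2·Na + glucose + BUN/2.8
= 2·132 + 8.2 + 117/2.8
= 264 + 8.20 + 41.79
= 313.99 mOsm/kg ≈ 314.0 mOsm/kg
Osmolar gap = measured − calculated = 321 − 314.0 = 7.0 mOsm/kg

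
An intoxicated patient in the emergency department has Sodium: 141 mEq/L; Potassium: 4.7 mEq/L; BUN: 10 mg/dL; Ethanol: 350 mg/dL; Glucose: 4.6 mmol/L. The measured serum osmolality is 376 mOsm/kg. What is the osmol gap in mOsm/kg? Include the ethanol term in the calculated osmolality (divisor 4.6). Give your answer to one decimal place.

Calculated osmolality = 2·Na + glucose + BUN/2.8 + ethanol/4.6
= 2·141 + 4.6 + 10/2.8 + 350/4.6
= 282 + 4.60 + 3.57 + 76.09
= 366.26 mOsm/kg ≈ 366.3 mOsm/kg
Osmolar gap = measured − calculated = 376 − 366.3 = 9.7 mOsm/kg

9.7 mOsm/kg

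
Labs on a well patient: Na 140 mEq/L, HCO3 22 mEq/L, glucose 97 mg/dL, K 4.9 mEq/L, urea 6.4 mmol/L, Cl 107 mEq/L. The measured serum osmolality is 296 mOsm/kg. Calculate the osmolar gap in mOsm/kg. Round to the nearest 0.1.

4.2 mOsm/kg

Calculated osmolality = 2·Na + glucose/18 + urea
= 2·140 + 97/18 + 6.4
= 280 + 5.39 + 6.40
= 291.79 mOsm/kg ≈ 291.8 mOsm/kg
Osmolar gap = measured − calculated = 296 − 291.8 = 4.2 mOsm/kg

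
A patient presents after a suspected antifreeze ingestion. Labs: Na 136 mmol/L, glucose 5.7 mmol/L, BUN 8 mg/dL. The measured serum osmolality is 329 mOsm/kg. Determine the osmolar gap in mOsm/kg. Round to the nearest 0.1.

Calculated osmolality = 2·Na + glucose + BUN/2.8
= 2·136 + 5.7 + 8/2.8
= 272 + 5.70 + 2.86
= 280.56 mOsm/kg ≈ 280.6 mOsm/kg
Osmolar gap = measured − calculated = 329 − 280.6 = 48.4 mOsm/kg

48.4 mOsm/kg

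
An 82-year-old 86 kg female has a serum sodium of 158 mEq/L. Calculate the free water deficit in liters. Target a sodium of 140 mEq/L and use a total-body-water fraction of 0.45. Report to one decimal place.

TBW = 0.45 · 86 = 38.7 L
Free water deficit = TBW · (Na/140 − 1)
= 38.7 · (158/140 − 1)
= 38.7 · 0.1286
= 4.98 L

5.0 L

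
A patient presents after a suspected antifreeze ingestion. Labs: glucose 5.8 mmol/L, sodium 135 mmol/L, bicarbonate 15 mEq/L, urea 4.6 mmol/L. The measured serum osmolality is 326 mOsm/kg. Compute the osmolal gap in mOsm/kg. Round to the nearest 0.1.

45.6 mOsm/kg

Calculated osmolality = 2·Na + glucose + urea
= 2·135 + 5.8 + 4.6
= 270 + 5.80 + 4.60
= 280.4 mOsm/kg ≈ 280.4 mOsm/kg
Osmolar gap = measured − calculated = 326 − 280.4 = 45.6 mOsm/kg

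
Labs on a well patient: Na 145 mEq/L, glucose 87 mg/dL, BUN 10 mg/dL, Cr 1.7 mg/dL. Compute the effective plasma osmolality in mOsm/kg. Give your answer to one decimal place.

Effective osmolality excludes urea (freely permeant across cell membranes):
2·Na + glucose/18
= 2·145 + 87/18
= 290 + 4.83
= 294.83 mOsm/kg

294.8 mOsm/kg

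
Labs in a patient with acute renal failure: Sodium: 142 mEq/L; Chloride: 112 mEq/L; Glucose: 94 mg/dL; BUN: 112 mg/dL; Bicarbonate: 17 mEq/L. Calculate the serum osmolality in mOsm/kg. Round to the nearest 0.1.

329.2 mOsm/kg

Calculated osmolality = 2·Na + glucose/18 + BUN/2.8
= 2·142 + 94/18 + 112/2.8
= 284 + 5.22 + 40
= 329.22 mOsm/kg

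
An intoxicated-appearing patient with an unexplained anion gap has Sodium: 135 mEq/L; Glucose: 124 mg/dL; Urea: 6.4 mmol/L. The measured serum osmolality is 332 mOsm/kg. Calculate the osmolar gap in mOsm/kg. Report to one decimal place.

48.7 mOsm/kg

Calculated osmolality = 2·Na + glucose/18 + urea
= 2·135 + 124/18 + 6.4
= 270 + 6.89 + 6.40
= 283.29 mOsm/kg ≈ 283.3 mOsm/kg
Osmolar gap = measured − calculated = 332 − 283.3 = 48.7 mOsm/kg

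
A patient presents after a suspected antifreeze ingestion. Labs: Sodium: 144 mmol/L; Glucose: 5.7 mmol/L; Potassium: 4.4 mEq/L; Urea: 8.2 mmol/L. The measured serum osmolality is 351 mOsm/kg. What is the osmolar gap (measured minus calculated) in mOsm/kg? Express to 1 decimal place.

Calculated osmolality = 2·Na + glucose + urea
= 2·144 + 5.7 + 8.2
= 288 + 5.70 + 8.20
= 301.9 mOsm/kg ≈ 301.9 mOsm/kg
Osmolar gap = measured − calculated = 351 − 301.9 = 49.1 mOsm/kg

49.1 mOsm/kg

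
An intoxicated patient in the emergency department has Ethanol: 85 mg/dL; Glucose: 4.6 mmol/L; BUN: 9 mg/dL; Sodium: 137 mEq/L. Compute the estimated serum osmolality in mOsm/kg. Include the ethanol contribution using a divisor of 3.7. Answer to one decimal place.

Calculated osmolality = 2·Na + glucose + BUN/2.8 + ethanol/3.7
= 2·137 + 4.6 + 9/2.8 + 85/3.7
= 274 + 4.60 + 3.21 + 22.97
= 304.78 mOsm/kg

304.8 mOsm/kg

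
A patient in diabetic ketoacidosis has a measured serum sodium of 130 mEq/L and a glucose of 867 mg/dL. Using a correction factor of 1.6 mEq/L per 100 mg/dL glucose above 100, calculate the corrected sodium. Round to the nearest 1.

Corrected Na = measured Na + 1.6 · (glucose − 100)/100
= 130 + 1.6 · (867 − 100)/100
= 130 + 12.3
= 142.3 mEq/L

142 mEq/L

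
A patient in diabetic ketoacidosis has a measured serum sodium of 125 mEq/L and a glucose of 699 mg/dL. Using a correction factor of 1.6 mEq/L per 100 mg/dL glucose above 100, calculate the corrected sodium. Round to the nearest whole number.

Corrected Na = measured Na + 1.6 · (glucose − 100)/100
= 125 + 1.6 · (699 − 100)/100
= 125 + 9.6
= 134.6 mEq/L

135 mEq/L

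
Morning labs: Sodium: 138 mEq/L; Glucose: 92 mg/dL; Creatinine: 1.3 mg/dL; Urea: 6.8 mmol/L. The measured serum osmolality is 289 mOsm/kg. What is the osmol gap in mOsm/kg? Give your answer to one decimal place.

1.1 mOsm/kg

Calculated osmolality = 2·Na + glucose/18 + urea
= 2·138 + 92/18 + 6.8
= 276 + 5.11 + 6.80
= 287.91 mOsm/kg ≈ 287.9 mOsm/kg
Osmolar gap = measured − calculated = 289 − 287.9 = 1.1 mOsm/kg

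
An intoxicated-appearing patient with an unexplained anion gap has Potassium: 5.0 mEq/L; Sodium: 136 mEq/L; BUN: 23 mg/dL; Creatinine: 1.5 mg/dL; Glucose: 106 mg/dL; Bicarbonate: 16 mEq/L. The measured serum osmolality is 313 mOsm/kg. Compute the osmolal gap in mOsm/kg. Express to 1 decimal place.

Calculated osmolality = 2·Na + glucose/18 + BUN/2.8
= 2·136 + 106/18 + 23/2.8
= 272 + 5.89 + 8.21
= 286.1 mOsm/kg ≈ 286.1 mOsm/kg
Osmolar gap = measured − calculated = 313 − 286.1 = 26.9 mOsm/kg

26.9 mOsm/kg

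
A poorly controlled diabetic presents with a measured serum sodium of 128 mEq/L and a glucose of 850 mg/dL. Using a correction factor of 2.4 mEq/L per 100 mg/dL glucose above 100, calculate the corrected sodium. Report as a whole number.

146 mEq/L

Corrected Na = measured Na + 2.4 · (glucose − 100)/100
= 128 + 2.4 · (850 − 100)/100
= 128 + 18
= 146 mEq/L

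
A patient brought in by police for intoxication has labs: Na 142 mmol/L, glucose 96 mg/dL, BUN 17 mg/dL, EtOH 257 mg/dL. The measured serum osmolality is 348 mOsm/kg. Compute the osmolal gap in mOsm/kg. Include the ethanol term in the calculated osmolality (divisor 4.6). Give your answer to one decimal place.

Calculated osmolality = 2·Na + glucose/18 + BUN/2.8 + ethanol/4.6
= 2·142 + 96/18 + 17/2.8 + 257/4.6
= 284 + 5.33 + 6.07 + 55.87
= 351.27 mOsm/kg ≈ 351.3 mOsm/kg
Osmolar gap = measured − calculated = 348 − 351.3 = -3.3 mOsm/kg

-3.3 mOsm/kg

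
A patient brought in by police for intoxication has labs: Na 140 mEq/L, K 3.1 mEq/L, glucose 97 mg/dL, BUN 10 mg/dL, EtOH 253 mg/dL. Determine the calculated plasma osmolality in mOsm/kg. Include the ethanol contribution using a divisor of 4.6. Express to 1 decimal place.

Calculated osmolality = 2·Na + glucose/18 + BUN/2.8 + ethanol/4.6
= 2·140 + 97/18 + 10/2.8 + 253/4.6
= 280 + 5.39 + 3.57 + 55
= 343.96 mOsm/kg

344.0 mOsm/kg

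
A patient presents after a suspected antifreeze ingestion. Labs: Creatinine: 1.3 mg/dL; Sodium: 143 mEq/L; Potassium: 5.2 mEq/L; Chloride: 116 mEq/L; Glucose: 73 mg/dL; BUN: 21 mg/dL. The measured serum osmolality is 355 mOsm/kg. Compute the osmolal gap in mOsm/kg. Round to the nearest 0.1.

57.4 mOsm/kg

Calculated osmolality = 2·Na + glucose/18 + BUN/2.8
= 2·143 + 73/18 + 21/2.8
= 286 + 4.06 + 7.50
= 297.56 mOsm/kg ≈ 297.6 mOsm/kg
Osmolar gap = measured − calculated = 355 − 297.6 = 57.4 mOsm/kg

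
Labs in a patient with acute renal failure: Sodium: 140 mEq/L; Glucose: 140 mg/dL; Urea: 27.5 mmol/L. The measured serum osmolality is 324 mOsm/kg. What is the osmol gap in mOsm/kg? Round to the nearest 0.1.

Calculated osmolality = 2·Na + glucose/18 + urea
= 2·140 + 140/18 + 27.5
= 280 + 7.78 + 27.50
= 315.28 mOsm/kg ≈ 315.3 mOsm/kg
Osmolar gap = measured − calculated = 324 − 315.3 = 8.7 mOsm/kg

8.7 mOsm/kg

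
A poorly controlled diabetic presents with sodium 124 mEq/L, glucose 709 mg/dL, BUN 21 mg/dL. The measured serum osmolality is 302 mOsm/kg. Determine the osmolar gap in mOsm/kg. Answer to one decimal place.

Calculated osmolality = 2·Na + glucose/18 + BUN/2.8
= 2·124 + 709/18 + 21/2.8
= 248 + 39.39 + 7.50
= 294.89 mOsm/kg ≈ 294.9 mOsm/kg
Osmolar gap = measured − calculated = 302 − 294.9 = 7.1 mOsm/kg

7.1 mOsm/kg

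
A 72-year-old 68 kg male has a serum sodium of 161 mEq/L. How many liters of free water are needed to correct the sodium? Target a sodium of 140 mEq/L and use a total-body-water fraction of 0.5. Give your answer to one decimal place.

5.1 L

TBW = 0.5 · 68 = 34 L
Free water deficit = TBW · (Na/140 − 1)
= 34 · (161/140 − 1)
= 34 · 0.15
= 5.1 L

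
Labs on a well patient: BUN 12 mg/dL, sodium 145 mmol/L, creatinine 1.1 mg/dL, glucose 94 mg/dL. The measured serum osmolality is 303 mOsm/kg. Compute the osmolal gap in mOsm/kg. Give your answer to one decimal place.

Calculated osmolality = 2·Na + glucose/18 + BUN/2.8
= 2·145 + 94/18 + 12/2.8
= 290 + 5.22 + 4.29
= 299.51 mOsm/kg ≈ 299.5 mOsm/kg
Osmolar gap = measured − calculated = 303 − 299.5 = 3.5 mOsm/kg

3.5 mOsm/kg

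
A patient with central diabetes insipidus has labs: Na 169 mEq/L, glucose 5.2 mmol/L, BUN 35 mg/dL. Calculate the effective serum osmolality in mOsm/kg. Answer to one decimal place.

Effective osmolality excludes urea (freely permeant across cell membranes):
2·Na + glucose
= 2·169 + 5.2
= 338 + 5.2
= 343.2 mOsm/kg

343.2 mOsm/kg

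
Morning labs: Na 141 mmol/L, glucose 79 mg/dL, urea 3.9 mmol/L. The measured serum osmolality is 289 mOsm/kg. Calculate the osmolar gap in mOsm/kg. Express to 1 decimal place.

Calculated osmolality = 2·Na + glucose/18 + urea
= 2·141 + 79/18 + 3.9
= 282 + 4.39 + 3.90
= 290.29 mOsm/kg ≈ 290.3 mOsm/kg
Osmolar gap = measured − calculated = 289 − 290.3 = -1.3 mOsm/kg

-1.3 mOsm/kg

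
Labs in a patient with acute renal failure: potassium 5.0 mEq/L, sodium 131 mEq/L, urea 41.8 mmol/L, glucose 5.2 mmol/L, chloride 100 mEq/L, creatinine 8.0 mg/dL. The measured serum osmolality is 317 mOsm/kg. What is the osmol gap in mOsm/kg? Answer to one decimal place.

8.0 mOsm/kg

Calculated osmolality = 2·Na + glucose + urea
= 2·131 + 5.2 + 41.8
= 262 + 5.20 + 41.80
= 309 mOsm/kg ≈ 309.0 mOsm/kg
Osmolar gap = measured − calculated = 317 − 309.0 = 8.0 mOsm/kg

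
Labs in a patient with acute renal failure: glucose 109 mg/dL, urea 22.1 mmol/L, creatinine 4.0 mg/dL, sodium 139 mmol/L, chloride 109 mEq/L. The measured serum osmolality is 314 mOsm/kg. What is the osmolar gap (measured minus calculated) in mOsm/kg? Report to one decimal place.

Calculated osmolality = 2·Na + glucose/18 + urea
= 2·139 + 109/18 + 22.1
= 278 + 6.06 + 22.10
= 306.16 mOsm/kg ≈ 306.2 mOsm/kg
Osmolar gap = measured − calculated = 314 − 306.2 = 7.8 mOsm/kg

7.8 mOsm/kg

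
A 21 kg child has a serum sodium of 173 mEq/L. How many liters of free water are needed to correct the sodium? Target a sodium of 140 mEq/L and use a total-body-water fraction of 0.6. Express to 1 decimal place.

3.0 L

TBW = 0.6 · 21 = 12.6 L
Free water deficit = TBW · (Na/140 − 1)
= 12.6 · (173/140 − 1)
= 12.6 · 0.2357
= 2.97 L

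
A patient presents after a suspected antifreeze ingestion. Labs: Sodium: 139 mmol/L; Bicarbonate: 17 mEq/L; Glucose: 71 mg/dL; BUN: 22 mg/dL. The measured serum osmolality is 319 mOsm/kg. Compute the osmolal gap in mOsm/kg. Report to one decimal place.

Calculated osmolality = 2·Na + glucose/18 + BUN/2.8
= 2·139 + 71/18 + 22/2.8
= 278 + 3.94 + 7.86
= 289.8 mOsm/kg ≈ 289.8 mOsm/kg
Osmolar gap = measured − calculated = 319 − 289.8 = 29.2 mOsm/kg

29.2 mOsm/kg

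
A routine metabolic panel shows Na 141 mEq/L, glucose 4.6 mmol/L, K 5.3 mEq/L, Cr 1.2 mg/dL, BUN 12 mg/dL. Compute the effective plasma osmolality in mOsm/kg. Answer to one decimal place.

286.6 mOsm/kg

Effective osmolality excludes urea (freely permeant across cell membranes):
2·Na + glucose
= 2·141 + 4.6
= 282 + 4.6
= 286.6 mOsm/kg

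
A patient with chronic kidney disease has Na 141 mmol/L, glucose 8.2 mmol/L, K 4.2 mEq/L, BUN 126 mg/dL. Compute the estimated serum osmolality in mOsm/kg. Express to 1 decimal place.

Calculated osmolality = 2·Na + glucose + BUN/2.8
= 2·141 + 8.2 + 126/2.8
= 282 + 8.20 + 45
= 335.2 mOsm/kg

335.2 mOsm/kg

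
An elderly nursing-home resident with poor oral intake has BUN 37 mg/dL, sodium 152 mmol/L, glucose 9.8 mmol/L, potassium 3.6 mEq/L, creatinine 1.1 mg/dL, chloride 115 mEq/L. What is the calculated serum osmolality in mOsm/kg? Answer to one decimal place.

327.0 mOsm/kg

Calculated osmolality = 2·Na + glucose + BUN/2.8
= 2·152 + 9.8 + 37/2.8
= 304 + 9.80 + 13.21
= 327.01 mOsm/kg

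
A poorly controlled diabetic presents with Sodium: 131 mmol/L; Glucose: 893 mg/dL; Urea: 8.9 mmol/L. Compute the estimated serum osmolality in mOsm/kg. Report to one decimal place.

320.5 mOsm/kg

Calculated osmolality = 2·Na + glucose/18 + urea
= 2·131 + 893/18 + 8.9
= 262 + 49.61 + 8.90
= 320.51 mOsm/kg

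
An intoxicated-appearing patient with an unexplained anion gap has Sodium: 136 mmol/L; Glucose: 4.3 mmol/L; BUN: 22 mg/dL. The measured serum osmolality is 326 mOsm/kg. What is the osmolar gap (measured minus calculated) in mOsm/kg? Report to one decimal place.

Calculated osmolality = 2·Na + glucose + BUN/2.8
= 2·136 + 4.3 + 22/2.8
= 272 + 4.30 + 7.86
= 284.16 mOsm/kg ≈ 284.2 mOsm/kg
Osmolar gap = measured − calculated = 326 − 284.2 = 41.8 mOsm/kg

41.8 mOsm/kg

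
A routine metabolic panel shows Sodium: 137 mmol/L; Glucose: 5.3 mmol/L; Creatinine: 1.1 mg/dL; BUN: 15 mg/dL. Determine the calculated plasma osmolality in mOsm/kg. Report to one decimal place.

284.7 mOsm/kg

Calculated osmolality = 2·Na + glucose + BUN/2.8
= 2·137 + 5.3 + 15/2.8
= 274 + 5.30 + 5.36
= 284.66 mOsm/kg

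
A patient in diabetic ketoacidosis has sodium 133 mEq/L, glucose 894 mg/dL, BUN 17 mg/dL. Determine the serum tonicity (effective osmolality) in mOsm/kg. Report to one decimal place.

Effective osmolality excludes urea (freely permeant across cell membranes):
2·Na + glucose/18
= 2·133 + 894/18
= 266 + 49.67
= 315.67 mOsm/kg

315.7 mOsm/kg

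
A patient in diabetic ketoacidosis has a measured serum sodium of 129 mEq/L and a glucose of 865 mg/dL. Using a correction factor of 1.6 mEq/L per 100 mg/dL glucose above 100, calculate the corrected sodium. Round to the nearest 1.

141 mEq/L

Corrected Na = measured Na + 1.6 · (glucose − 100)/100
= 129 + 1.6 · (865 − 100)/100
= 129 + 12.2
= 141.2 mEq/L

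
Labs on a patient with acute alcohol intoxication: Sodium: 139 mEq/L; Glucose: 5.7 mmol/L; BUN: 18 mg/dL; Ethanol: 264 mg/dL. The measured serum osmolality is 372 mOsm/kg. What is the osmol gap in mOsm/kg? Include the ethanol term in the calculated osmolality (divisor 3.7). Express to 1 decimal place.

10.5 mOsm/kg

Calculated osmolality = 2·Na + glucose + BUN/2.8 + ethanol/3.7
= 2·139 + 5.7 + 18/2.8 + 264/3.7
= 278 + 5.70 + 6.43 + 71.35
= 361.48 mOsm/kg ≈ 361.5 mOsm/kg
Osmolar gap = measured − calculated = 372 − 361.5 = 10.5 mOsm/kg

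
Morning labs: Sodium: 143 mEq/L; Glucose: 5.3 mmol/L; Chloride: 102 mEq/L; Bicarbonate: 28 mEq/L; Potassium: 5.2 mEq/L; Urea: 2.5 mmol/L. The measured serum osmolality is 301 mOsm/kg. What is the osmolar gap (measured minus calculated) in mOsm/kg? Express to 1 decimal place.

Calculated osmolality = 2·Na + glucose + urea
= 2·143 + 5.3 + 2.5
= 286 + 5.30 + 2.50
= 293.8 mOsm/kg ≈ 293.8 mOsm/kg
Osmolar gap = measured − calculated = 301 − 293.8 = 7.2 mOsm/kg

7.2 mOsm/kg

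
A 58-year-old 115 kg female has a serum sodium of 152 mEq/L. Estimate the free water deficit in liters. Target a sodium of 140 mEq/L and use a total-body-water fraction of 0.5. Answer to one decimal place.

TBW = 0.5 · 115 = 57.5 L
Free water deficit = TBW · (Na/140 − 1)
= 57.5 · (152/140 − 1)
= 57.5 · 0.0857
= 4.93 L

4.9 L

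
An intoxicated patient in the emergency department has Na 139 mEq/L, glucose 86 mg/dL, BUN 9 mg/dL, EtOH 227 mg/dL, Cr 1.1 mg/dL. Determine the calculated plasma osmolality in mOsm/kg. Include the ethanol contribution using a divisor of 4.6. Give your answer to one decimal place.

Calculated osmolality = 2·Na + glucose/18 + BUN/2.8 + ethanol/4.6
= 2·139 + 86/18 + 9/2.8 + 227/4.6
= 278 + 4.78 + 3.21 + 49.35
= 335.34 mOsm/kg

335.3 mOsm/kg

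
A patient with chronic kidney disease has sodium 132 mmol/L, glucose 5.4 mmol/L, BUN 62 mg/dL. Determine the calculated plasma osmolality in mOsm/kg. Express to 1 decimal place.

291.5 mOsm/kg

Calculated osmolality = 2·Na + glucose + BUN/2.8
= 2·132 + 5.4 + 62/2.8
= 264 + 5.40 + 22.14
= 291.54 mOsm/kg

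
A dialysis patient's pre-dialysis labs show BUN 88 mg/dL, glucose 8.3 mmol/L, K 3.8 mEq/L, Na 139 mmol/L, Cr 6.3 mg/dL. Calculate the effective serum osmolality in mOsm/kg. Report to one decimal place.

Effective osmolality excludes urea (freely permeant across cell membranes):
2·Na + glucose
= 2·139 + 8.3
= 278 + 8.3
= 286.3 mOsm/kg

286.3 mOsm/kg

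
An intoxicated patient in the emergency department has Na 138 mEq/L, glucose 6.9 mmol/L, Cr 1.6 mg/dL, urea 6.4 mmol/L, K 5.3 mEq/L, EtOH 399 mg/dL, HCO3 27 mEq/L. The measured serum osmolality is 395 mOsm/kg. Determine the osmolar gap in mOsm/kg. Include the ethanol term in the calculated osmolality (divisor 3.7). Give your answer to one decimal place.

-2.1 mOsm/kg

Calculated osmolality = 2·Na + glucose + urea + ethanol/3.7
= 2·138 + 6.9 + 6.4 + 399/3.7
= 276 + 6.90 + 6.40 + 107.84
= 397.14 mOsm/kg ≈ 397.1 mOsm/kg
Osmolar gap = measured − calculated = 395 − 397.1 = -2.1 mOsm/kg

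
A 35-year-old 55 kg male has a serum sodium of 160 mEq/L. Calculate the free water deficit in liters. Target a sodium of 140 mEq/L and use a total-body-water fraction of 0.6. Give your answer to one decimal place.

TBW = 0.6 · 55 = 33 L
Free water deficit = TBW · (Na/140 − 1)
= 33 · (160/140 − 1)
= 33 · 0.1429
= 4.72 L

4.7 L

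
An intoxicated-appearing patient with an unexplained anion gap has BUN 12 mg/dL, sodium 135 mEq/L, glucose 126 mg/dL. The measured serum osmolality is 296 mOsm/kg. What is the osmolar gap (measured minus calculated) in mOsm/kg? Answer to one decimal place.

14.7 mOsm/kg

Calculated osmolality = 2·Na + glucose/18 + BUN/2.8
= 2·135 + 126/18 + 12/2.8
= 270 + 7 + 4.29
= 281.29 mOsm/kg ≈ 281.3 mOsm/kg
Osmolar gap = measured − calculated = 296 − 281.3 = 14.7 mOsm/kg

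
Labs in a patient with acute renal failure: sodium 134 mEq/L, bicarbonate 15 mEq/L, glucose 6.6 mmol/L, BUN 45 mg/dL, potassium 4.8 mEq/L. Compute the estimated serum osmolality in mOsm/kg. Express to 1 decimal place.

Calculated osmolality = 2·Na + glucose + BUN/2.8
= 2·134 + 6.6 + 45/2.8
= 268 + 6.60 + 16.07
= 290.67 mOsm/kg

290.7 mOsm/kg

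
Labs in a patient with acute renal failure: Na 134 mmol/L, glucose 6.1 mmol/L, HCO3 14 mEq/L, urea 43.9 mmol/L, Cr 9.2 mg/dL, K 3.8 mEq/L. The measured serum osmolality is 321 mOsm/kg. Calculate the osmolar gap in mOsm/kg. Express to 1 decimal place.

Calculated osmolality = 2·Na + glucose + urea
= 2·134 + 6.1 + 43.9
= 268 + 6.10 + 43.90
= 318 mOsm/kg ≈ 318.0 mOsm/kg
Osmolar gap = measured − calculated = 321 − 318.0 = 3.0 mOsm/kg

3.0 mOsm/kg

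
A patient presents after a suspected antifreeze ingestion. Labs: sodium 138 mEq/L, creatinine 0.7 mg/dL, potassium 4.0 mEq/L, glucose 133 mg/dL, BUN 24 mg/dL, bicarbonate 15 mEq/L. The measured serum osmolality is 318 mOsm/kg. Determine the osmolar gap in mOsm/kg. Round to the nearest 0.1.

26.0 mOsm/kg

Calculated osmolality = 2·Na + glucose/18 + BUN/2.8
= 2·138 + 133/18 + 24/2.8
= 276 + 7.39 + 8.57
= 291.96 mOsm/kg ≈ 292.0 mOsm/kg
Osmolar gap = measured − calculated = 318 − 292.0 = 26.0 mOsm/kg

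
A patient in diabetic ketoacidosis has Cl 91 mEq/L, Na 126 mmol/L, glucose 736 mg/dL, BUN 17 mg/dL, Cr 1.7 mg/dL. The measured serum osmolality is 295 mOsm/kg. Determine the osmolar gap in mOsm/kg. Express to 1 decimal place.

-4.0 mOsm/kg

Calculated osmolality = 2·Na + glucose/18 + BUN/2.8
= 2·126 + 736/18 + 17/2.8
= 252 + 40.89 + 6.07
= 298.96 mOsm/kg ≈ 299.0 mOsm/kg
Osmolar gap = measured − calculated = 295 − 299.0 = -4.0 mOsm/kg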